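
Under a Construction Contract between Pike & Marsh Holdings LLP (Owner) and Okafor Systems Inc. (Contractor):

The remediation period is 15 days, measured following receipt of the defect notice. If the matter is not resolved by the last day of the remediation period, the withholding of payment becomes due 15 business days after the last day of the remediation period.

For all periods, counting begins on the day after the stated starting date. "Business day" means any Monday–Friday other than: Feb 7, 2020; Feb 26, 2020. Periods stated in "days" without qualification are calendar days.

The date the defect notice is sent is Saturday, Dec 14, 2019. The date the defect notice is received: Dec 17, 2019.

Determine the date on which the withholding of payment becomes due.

Adding 15 calendar days to Dec 17, 2019 gives Jan 1, 2020, which is the last day of the remediation period.
The date on which the withholding of payment becomes due: 15 business days after Wednesday, Jan 1, 2020, skipping weekends — Jan 2, Jan 3, Jan 6, Jan 7, …, Jan 20, Jan 21, Jan 22 — lands on Wednesday, Jan 22, 2020.

Jan 22, 2020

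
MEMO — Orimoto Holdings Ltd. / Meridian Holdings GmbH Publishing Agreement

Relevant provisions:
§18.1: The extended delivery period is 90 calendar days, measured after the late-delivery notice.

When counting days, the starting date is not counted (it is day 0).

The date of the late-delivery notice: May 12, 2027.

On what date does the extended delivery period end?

August 10, 2027

The last day of the extended delivery period: May 12, 2027 + 90 days = August 10, 2027.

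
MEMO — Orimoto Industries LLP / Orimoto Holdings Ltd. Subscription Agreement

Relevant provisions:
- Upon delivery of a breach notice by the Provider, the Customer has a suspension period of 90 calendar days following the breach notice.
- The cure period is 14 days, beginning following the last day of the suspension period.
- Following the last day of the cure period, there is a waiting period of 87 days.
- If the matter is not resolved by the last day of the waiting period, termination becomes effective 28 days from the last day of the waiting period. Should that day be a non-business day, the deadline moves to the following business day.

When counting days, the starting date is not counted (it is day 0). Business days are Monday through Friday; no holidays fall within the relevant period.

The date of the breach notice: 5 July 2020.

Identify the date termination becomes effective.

The last day of the suspension period: 90 calendar days after 5 July 2020 is 3 October 2020.
Adding 14 calendar days to 3 October 2020 gives 17 October 2020, which is the last day of the cure period.
The last day of the waiting period: 17 October 2020 + 87 days = 12 January 2021.
Adding 28 calendar days to 12 January 2021 gives 9 February 2021, which is the date termination becomes effective. 9 February 2021 is a Tuesday, so no roll-forward applies.

9 February 2021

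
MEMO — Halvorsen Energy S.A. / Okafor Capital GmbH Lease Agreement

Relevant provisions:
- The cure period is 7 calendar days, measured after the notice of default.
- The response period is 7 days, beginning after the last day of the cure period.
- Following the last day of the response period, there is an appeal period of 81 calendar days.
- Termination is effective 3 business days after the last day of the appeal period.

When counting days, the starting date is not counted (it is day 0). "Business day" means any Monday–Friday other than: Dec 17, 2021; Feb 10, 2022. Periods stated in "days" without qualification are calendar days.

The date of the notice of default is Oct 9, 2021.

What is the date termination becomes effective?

Adding 7 calendar days to Oct 9, 2021 gives Oct 16, 2021, which is the last day of the cure period.
Adding 7 calendar days to Oct 16, 2021 gives Oct 23, 2021, which is the last day of the response period.
The last day of the appeal period: Oct 23, 2021 + 81 days = Jan 12, 2022.
The date termination becomes effective: counting 3 business days from Wednesday, Jan 12, 2022 (Jan 13, Jan 14, Jan 17, skipping weekends) reaches Monday, Jan 17, 2022.

Jan 17, 2022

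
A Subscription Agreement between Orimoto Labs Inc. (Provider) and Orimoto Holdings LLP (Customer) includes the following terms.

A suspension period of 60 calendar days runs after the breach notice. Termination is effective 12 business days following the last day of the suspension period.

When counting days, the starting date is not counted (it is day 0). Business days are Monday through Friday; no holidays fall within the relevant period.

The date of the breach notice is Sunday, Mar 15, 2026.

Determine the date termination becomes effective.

The last day of the suspension period: 60 calendar days after Mar 15, 2026 is May 14, 2026.
From Thursday, May 14, 2026, 12 business days (May 15, May 18, May 19, May 20, …, May 28, May 29, Jun 1, skipping weekends) brings us to Monday, Jun 1, 2026, which is the date termination becomes effective.

Jun 1, 2026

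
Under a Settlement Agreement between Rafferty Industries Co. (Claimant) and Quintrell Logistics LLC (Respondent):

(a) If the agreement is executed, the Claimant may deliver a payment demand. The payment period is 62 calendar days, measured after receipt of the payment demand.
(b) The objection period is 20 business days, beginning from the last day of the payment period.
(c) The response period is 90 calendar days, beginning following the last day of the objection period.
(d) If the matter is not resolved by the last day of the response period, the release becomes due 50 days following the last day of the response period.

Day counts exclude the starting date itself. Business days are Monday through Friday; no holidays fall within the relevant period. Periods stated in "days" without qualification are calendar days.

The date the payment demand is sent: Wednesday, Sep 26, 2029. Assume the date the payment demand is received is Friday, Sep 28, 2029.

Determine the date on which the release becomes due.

May 16, 2030

Adding 62 calendar days to Sep 28, 2029 gives Nov 29, 2029, which is the last day of the payment period.
The last day of the objection period: counting 20 business days from Thursday, Nov 29, 2029 (Nov 30, Dec 3, Dec 4, Dec 5, …, Dec 25, Dec 26, Dec 27, skipping weekends) reaches Thursday, Dec 27, 2029.
The last day of the response period: 90 calendar days after Dec 27, 2029 is Mar 27, 2030.
The date on which the release becomes due: Mar 27, 2030 + 50 days = May 16, 2030.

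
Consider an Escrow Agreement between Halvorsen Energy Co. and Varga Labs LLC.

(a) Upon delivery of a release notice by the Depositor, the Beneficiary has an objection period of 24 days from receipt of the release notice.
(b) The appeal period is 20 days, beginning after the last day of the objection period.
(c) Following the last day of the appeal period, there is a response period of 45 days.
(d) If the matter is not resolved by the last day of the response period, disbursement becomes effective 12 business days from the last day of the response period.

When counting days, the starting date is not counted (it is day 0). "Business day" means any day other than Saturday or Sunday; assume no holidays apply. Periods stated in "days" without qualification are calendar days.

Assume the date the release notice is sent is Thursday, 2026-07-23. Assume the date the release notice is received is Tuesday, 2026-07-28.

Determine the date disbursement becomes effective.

The last day of the objection period: 24 calendar days after 2026-07-28 is 2026-08-21.
Adding 20 calendar days to 2026-08-21 gives 2026-09-10, which is the last day of the appeal period.
The last day of the response period: 2026-09-10 + 45 days = 2026-10-25.
From Sunday, 2026-10-25, 12 business days (Oct 26, Oct 27, Oct 28, Oct 29, …, Nov 6, Nov 9, Nov 10, skipping weekends) brings us to Tuesday, 2026-11-10, which is the date disbursement becomes effective.

2026-11-10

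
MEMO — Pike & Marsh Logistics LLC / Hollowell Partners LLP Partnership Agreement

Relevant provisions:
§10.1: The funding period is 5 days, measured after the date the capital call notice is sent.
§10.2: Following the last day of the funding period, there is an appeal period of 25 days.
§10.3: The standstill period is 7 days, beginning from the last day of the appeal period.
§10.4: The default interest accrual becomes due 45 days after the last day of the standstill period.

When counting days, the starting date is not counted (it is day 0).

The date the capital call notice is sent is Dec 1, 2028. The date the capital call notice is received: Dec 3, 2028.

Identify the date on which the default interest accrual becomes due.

Feb 21, 2029

The last day of the funding period: Dec 1, 2028 + 5 days = Dec 6, 2028.
The last day of the appeal period: Dec 6, 2028 + 25 days = Dec 31, 2028.
The last day of the standstill period: 7 calendar days after Dec 31, 2028 is Jan 7, 2029.
Adding 45 calendar days to Jan 7, 2029 gives Feb 21, 2029, which is the date on which the default interest accrual becomes due.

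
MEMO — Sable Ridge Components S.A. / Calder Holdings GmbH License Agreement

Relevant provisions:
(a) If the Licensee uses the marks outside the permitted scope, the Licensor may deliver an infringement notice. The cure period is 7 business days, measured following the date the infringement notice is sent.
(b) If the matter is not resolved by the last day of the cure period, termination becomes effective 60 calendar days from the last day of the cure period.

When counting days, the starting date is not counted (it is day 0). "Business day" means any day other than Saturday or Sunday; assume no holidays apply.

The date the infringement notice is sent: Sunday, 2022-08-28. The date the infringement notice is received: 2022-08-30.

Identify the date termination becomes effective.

2022-11-05

From Sunday, 2022-08-28, 7 business days (Aug 29, Aug 30, Aug 31, Sep 1, Sep 2, Sep 5, Sep 6, skipping weekends) brings us to Tuesday, 2022-09-06, which is the last day of the cure period.
The date termination becomes effective: 60 calendar days after 2022-09-06 is 2022-11-05.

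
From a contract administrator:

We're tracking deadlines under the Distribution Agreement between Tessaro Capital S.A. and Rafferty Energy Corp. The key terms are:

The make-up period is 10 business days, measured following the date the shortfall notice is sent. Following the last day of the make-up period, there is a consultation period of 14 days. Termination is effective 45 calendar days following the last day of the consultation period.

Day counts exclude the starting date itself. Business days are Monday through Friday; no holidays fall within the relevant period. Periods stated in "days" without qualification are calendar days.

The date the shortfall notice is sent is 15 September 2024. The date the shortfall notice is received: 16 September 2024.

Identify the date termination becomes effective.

25 November 2024

The last day of the make-up period: counting 10 business days from Sunday, 15 September 2024 (Sep 16, Sep 17, Sep 18, Sep 19, Sep 20, Sep 23, Sep 24, Sep 25, Sep 26, Sep 27, skipping weekends) reaches Friday, 27 September 2024.
Adding 14 calendar days to 27 September 2024 gives 11 October 2024, which is the last day of the consultation period.
Adding 45 calendar days to 11 October 2024 gives 25 November 2024, which is the date termination becomes effective.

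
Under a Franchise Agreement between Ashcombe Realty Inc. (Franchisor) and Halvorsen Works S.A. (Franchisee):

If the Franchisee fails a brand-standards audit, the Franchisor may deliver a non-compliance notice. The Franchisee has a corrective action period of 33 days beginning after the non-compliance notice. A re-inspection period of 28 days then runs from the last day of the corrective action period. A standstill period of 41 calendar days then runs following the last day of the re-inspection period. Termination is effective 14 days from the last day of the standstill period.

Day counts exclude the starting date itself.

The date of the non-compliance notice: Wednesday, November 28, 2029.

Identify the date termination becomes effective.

Adding 33 calendar days to November 28, 2029 gives December 31, 2029, which is the last day of the corrective action period.
The last day of the re-inspection period: 28 calendar days after December 31, 2029 is January 28, 2030.
Adding 41 calendar days to January 28, 2030 gives March 10, 2030, which is the last day of the standstill period.
Adding 14 calendar days to March 10, 2030 gives March 24, 2030, which is the date termination becomes effective.

March 24, 2030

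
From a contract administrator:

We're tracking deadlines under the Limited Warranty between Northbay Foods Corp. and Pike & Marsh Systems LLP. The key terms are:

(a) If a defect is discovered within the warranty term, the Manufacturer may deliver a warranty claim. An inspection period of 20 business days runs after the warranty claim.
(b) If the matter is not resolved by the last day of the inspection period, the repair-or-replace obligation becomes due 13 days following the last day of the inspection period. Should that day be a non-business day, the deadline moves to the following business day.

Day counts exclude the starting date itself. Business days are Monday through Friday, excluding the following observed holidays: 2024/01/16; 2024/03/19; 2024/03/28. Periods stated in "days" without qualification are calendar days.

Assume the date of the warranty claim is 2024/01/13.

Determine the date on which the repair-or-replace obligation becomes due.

2024/02/26

The last day of the inspection period: 20 business days after Saturday, 2024/01/13, skipping weekends and the listed holiday on Jan 16 — Jan 15, Jan 17, Jan 18, Jan 19, …, Feb 8, Feb 9, Feb 12 — lands on Monday, 2024/02/12.
Adding 13 calendar days to 2024/02/12 gives 2024/02/25, which is the date on which the repair-or-replace obligation becomes due. That falls on a Sunday, so it rolls to the next business day, Monday, 2024/02/26.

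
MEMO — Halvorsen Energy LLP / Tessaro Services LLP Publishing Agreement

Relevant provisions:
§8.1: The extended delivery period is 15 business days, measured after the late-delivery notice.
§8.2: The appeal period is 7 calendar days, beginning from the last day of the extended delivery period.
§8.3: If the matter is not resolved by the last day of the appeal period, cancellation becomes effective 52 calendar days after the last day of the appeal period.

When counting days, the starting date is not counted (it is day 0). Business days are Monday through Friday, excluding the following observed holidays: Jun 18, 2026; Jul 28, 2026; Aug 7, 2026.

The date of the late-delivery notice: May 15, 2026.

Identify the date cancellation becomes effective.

From Friday, May 15, 2026, 15 business days (May 18, May 19, May 20, May 21, …, Jun 3, Jun 4, Jun 5, skipping weekends) brings us to Friday, Jun 5, 2026, which is the last day of the extended delivery period.
The last day of the appeal period: 7 calendar days after Jun 5, 2026 is Jun 12, 2026.
Adding 52 calendar days to Jun 12, 2026 gives Aug 3, 2026, which is the date cancellation becomes effective.

Aug 3, 2026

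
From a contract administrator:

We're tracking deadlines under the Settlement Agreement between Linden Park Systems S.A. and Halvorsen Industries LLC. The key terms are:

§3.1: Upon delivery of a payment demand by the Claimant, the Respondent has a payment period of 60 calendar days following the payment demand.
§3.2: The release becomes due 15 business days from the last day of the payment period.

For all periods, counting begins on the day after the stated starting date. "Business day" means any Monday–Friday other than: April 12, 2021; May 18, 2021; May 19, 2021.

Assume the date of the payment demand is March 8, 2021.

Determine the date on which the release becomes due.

June 1, 2021

The last day of the payment period: 60 calendar days after March 8, 2021 is May 7, 2021.
The date on which the release becomes due: 15 business days after Friday, May 7, 2021, skipping weekends and the listed holidays on May 18, May 19 — May 10, May 11, May 12, May 13, …, May 28, May 31, Jun 1 — lands on Tuesday, June 1, 2021.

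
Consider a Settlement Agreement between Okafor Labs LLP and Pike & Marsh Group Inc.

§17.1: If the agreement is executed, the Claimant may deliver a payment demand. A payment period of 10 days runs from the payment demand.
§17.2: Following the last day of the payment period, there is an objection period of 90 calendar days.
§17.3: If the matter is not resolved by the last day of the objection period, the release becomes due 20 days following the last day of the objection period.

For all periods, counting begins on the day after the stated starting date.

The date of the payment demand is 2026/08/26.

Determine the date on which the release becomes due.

Adding 10 calendar days to 2026/08/26 gives 2026/09/05, which is the last day of the payment period.
The last day of the objection period: 2026/09/05 + 90 days = 2026/12/04.
The date on which the release becomes due: 2026/12/04 + 20 days = 2026/12/24.

2026/12/24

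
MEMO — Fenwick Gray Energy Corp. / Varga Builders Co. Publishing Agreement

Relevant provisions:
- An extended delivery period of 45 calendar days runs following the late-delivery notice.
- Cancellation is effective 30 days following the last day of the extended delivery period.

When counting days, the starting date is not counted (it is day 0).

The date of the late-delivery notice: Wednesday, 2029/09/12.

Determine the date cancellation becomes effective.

The last day of the extended delivery period: 45 calendar days after 2029/09/12 is 2029/10/27.
The date cancellation becomes effective: 2029/10/27 + 30 days = 2029/11/26.

2029/11/26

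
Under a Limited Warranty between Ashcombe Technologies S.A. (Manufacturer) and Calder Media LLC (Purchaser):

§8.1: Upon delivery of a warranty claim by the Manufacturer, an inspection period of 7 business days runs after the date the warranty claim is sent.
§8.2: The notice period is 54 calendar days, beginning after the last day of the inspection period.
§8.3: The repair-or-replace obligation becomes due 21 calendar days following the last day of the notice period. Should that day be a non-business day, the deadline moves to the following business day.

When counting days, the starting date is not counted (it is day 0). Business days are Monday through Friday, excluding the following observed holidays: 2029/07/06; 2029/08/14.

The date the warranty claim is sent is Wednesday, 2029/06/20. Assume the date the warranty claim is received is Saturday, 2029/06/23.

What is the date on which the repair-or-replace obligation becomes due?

2029/09/12

From Wednesday, 2029/06/20, 7 business days (Jun 21, Jun 22, Jun 25, Jun 26, Jun 27, Jun 28, Jun 29, skipping weekends) brings us to Friday, 2029/06/29, which is the last day of the inspection period.
Adding 54 calendar days to 2029/06/29 gives 2029/08/22, which is the last day of the notice period.
The date on which the repair-or-replace obligation becomes due: 2029/08/22 + 21 days = 2029/09/12. 2029/09/12 is a Wednesday and is not a listed holiday, so no roll-forward applies.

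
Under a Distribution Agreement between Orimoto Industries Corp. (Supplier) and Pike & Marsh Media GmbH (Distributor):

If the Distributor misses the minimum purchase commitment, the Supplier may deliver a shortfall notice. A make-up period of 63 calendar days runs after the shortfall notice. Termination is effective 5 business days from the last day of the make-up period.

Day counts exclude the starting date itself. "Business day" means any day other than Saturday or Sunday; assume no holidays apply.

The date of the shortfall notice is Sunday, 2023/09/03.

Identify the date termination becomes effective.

The last day of the make-up period: 63 calendar days after 2023/09/03 is 2023/11/05.
From Sunday, 2023/11/05, 5 business days (Nov 6, Nov 7, Nov 8, Nov 9, Nov 10, skipping weekends) brings us to Friday, 2023/11/10, which is the date termination becomes effective.

2023/11/10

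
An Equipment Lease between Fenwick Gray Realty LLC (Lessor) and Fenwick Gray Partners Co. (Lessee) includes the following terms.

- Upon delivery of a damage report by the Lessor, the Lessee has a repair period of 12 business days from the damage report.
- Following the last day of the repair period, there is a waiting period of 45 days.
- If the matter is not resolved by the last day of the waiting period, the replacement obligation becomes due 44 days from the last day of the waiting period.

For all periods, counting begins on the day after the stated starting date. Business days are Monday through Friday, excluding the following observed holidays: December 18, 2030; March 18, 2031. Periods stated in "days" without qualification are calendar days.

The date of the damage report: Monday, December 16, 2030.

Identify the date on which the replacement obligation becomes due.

The last day of the repair period: counting 12 business days from Monday, December 16, 2030 (Dec 17, Dec 19, Dec 20, Dec 23, …, Dec 31, Jan 1, Jan 2, skipping weekends and the listed holiday on Dec 18) reaches Thursday, January 2, 2031.
The last day of the waiting period: 45 calendar days after January 2, 2031 is February 16, 2031.
Adding 44 calendar days to February 16, 2031 gives April 1, 2031, which is the date on which the replacement obligation becomes due.

April 1, 2031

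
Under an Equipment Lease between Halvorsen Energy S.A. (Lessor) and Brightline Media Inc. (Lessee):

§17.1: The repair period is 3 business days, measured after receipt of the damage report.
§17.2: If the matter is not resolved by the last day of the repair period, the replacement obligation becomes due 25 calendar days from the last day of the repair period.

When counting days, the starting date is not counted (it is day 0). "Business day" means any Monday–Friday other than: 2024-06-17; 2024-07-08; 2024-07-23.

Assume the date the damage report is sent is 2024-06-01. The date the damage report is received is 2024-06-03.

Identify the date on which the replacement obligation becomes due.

2024-07-01

The last day of the repair period: counting 3 business days from Monday, 2024-06-03 (Jun 4, Jun 5, Jun 6, skipping weekends) reaches Thursday, 2024-06-06.
The date on which the replacement obligation becomes due: 2024-06-06 + 25 days = 2024-07-01.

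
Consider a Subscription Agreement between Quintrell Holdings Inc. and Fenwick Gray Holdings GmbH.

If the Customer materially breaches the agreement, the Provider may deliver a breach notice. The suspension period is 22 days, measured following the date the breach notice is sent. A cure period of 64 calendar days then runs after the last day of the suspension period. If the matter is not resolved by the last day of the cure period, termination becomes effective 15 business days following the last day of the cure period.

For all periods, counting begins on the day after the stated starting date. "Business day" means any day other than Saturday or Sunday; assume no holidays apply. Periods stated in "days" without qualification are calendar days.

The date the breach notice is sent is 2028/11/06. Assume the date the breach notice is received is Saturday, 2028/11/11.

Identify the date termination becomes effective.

2029/02/21

The last day of the suspension period: 2028/11/06 + 22 days = 2028/11/28.
The last day of the cure period: 64 calendar days after 2028/11/28 is 2029/01/31.
The date termination becomes effective: 15 business days after Wednesday, 2029/01/31, skipping weekends — Feb 1, Feb 2, Feb 5, Feb 6, …, Feb 19, Feb 20, Feb 21 — lands on Wednesday, 2029/02/21.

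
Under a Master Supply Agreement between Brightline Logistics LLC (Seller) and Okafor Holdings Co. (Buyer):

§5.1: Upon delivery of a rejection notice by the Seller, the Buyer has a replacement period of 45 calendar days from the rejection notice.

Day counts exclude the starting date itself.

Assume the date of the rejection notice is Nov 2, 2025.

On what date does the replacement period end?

The last day of the replacement period: Nov 2, 2025 + 45 days = Dec 17, 2025.

Dec 17, 2025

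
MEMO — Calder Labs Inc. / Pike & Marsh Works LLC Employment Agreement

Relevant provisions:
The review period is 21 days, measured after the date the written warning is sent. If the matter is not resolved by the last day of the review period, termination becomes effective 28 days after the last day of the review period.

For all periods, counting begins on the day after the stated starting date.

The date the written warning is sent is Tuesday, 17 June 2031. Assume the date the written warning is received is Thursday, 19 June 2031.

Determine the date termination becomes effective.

5 August 2031

The last day of the review period: 17 June 2031 + 21 days = 8 July 2031.
The date termination becomes effective: 28 calendar days after 8 July 2031 is 5 August 2031.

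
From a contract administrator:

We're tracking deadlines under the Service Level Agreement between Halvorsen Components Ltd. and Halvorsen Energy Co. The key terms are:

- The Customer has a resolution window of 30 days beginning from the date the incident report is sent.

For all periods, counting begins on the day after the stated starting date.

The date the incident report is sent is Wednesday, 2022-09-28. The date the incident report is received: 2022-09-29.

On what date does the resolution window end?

2022-10-28

The last day of the resolution window: 2022-09-28 + 30 days = 2022-10-28.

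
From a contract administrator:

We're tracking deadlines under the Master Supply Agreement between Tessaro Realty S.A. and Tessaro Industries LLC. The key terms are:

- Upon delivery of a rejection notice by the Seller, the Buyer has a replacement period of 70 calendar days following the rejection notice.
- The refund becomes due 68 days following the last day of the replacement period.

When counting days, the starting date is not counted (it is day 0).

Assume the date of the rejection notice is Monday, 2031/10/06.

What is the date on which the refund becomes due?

2032/02/21

Adding 70 calendar days to 2031/10/06 gives 2031/12/15, which is the last day of the replacement period.
The date on which the refund becomes due: 68 calendar days after 2031/12/15 is 2032/02/21.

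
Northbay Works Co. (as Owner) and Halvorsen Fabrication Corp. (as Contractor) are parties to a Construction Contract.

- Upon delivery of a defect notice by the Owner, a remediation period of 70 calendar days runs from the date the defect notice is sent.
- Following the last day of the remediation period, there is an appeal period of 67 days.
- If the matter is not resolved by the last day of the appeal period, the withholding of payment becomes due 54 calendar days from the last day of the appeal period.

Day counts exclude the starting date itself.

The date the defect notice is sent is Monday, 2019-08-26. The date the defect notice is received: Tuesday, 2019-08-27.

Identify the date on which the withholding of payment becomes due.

The last day of the remediation period: 70 calendar days after 2019-08-26 is 2019-11-04.
The last day of the appeal period: 2019-11-04 + 67 days = 2020-01-10.
Adding 54 calendar days to 2020-01-10 gives 2020-03-04, which is the date on which the withholding of payment becomes due.

2020-03-04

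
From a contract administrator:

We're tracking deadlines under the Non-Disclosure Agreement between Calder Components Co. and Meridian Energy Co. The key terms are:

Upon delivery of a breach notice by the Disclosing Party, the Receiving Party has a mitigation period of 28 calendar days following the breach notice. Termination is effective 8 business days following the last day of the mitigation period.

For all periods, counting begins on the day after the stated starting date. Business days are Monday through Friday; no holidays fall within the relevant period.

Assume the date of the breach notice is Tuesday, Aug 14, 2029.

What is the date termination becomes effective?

Sep 21, 2029

The last day of the mitigation period: 28 calendar days after Aug 14, 2029 is Sep 11, 2029.
The date termination becomes effective: 8 business days after Tuesday, Sep 11, 2029, skipping weekends — Sep 12, Sep 13, Sep 14, Sep 17, Sep 18, Sep 19, Sep 20, Sep 21 — lands on Friday, Sep 21, 2029.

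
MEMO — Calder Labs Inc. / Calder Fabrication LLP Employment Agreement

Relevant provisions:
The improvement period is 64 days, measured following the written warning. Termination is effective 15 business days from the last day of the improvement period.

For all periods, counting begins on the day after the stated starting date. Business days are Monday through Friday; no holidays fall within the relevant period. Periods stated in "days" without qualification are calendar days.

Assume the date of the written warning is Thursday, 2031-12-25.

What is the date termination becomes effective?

2032-03-19

Adding 64 calendar days to 2031-12-25 gives 2032-02-27, which is the last day of the improvement period.
The date termination becomes effective: 15 business days after Friday, 2032-02-27, skipping weekends — Mar 1, Mar 2, Mar 3, Mar 4, …, Mar 17, Mar 18, Mar 19 — lands on Friday, 2032-03-19.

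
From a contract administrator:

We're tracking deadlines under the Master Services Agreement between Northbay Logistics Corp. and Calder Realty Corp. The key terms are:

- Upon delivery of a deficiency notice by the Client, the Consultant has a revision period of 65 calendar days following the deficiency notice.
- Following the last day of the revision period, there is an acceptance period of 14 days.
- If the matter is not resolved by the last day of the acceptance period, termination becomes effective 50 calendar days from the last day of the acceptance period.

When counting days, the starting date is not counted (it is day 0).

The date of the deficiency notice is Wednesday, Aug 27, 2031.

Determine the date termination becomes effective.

Jan 3, 2032

Adding 65 calendar days to Aug 27, 2031 gives Oct 31, 2031, which is the last day of the revision period.
The last day of the acceptance period: 14 calendar days after Oct 31, 2031 is Nov 14, 2031.
The date termination becomes effective: Nov 14, 2031 + 50 days = Jan 3, 2032.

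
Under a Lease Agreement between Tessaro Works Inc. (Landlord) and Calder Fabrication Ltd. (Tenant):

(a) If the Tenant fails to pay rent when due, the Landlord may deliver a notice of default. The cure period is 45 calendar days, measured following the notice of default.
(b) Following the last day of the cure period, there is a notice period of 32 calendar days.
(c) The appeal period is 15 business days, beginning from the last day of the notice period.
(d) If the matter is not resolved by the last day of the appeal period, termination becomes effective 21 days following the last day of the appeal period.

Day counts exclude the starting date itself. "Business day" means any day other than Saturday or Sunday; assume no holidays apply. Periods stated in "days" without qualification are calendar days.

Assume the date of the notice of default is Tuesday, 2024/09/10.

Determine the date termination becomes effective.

The last day of the cure period: 2024/09/10 + 45 days = 2024/10/25.
The last day of the notice period: 32 calendar days after 2024/10/25 is 2024/11/26.
The last day of the appeal period: counting 15 business days from Tuesday, 2024/11/26 (Nov 27, Nov 28, Nov 29, Dec 2, …, Dec 13, Dec 16, Dec 17, skipping weekends) reaches Tuesday, 2024/12/17.
Adding 21 calendar days to 2024/12/17 gives 2025/01/07, which is the date termination becomes effective.

2025/01/07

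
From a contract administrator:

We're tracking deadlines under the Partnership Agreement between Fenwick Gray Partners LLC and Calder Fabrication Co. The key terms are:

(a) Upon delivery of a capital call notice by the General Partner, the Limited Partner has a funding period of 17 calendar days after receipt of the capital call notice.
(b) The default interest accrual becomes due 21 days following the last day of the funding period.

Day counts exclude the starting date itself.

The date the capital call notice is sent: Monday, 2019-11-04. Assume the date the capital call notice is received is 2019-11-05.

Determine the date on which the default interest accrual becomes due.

The last day of the funding period: 17 calendar days after 2019-11-05 is 2019-11-22.
Adding 21 calendar days to 2019-11-22 gives 2019-12-13, which is the date on which the default interest accrual becomes due.

2019-12-13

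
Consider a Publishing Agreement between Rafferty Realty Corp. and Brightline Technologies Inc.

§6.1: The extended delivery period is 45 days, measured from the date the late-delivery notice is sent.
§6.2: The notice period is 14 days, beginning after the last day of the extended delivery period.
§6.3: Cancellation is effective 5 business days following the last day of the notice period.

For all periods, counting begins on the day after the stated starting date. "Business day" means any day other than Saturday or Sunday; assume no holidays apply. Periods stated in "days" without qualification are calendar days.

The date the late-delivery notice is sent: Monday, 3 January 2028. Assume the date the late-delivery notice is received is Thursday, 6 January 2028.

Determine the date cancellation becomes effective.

9 March 2028

The last day of the extended delivery period: 45 calendar days after 3 January 2028 is 17 February 2028.
The last day of the notice period: 17 February 2028 + 14 days = 2 March 2028.
The date cancellation becomes effective: counting 5 business days from Thursday, 2 March 2028 (Mar 3, Mar 6, Mar 7, Mar 8, Mar 9, skipping weekends) reaches Thursday, 9 March 2028.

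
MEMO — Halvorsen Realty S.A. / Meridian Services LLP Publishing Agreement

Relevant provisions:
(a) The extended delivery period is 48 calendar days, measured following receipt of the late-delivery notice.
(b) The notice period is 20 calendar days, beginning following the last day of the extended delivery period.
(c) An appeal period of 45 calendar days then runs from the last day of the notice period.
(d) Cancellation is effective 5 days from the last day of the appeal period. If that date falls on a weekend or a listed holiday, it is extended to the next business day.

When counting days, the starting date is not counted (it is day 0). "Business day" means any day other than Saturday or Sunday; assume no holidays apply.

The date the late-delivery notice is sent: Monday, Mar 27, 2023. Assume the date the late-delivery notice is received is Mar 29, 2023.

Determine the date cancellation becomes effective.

The last day of the extended delivery period: 48 calendar days after Mar 29, 2023 is May 16, 2023.
Adding 20 calendar days to May 16, 2023 gives Jun 5, 2023, which is the last day of the notice period.
Adding 45 calendar days to Jun 5, 2023 gives Jul 20, 2023, which is the last day of the appeal period.
The date cancellation becomes effective: 5 calendar days after Jul 20, 2023 is Jul 25, 2023. Jul 25, 2023 is a Tuesday, so no roll-forward applies.

Jul 25, 2023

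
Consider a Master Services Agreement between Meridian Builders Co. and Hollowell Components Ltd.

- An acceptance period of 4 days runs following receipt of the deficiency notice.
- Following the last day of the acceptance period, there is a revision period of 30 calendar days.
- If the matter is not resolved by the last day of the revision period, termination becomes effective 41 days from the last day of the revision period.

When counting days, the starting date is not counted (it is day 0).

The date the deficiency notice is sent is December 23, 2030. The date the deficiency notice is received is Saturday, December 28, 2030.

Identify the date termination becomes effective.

March 13, 2031

The last day of the acceptance period: 4 calendar days after December 28, 2030 is January 1, 2031.
Adding 30 calendar days to January 1, 2031 gives January 31, 2031, which is the last day of the revision period.
The date termination becomes effective: January 31, 2031 + 41 days = March 13, 2031.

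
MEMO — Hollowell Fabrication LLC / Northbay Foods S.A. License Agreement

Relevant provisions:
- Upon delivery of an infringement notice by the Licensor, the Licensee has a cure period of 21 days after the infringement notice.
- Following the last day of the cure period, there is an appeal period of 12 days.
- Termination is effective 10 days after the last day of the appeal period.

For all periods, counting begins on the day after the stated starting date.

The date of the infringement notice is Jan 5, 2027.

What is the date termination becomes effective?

Feb 17, 2027

Adding 21 calendar days to Jan 5, 2027 gives Jan 26, 2027, which is the last day of the cure period.
Adding 12 calendar days to Jan 26, 2027 gives Feb 7, 2027, which is the last day of the appeal period.
The date termination becomes effective: Feb 7, 2027 + 10 days = Feb 17, 2027.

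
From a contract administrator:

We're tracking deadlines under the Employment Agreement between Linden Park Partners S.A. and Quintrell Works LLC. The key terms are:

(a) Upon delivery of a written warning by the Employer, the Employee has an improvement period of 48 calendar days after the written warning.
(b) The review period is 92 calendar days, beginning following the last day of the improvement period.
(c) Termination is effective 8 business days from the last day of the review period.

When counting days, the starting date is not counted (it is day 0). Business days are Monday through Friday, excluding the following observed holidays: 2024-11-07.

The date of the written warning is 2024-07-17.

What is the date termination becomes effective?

The last day of the improvement period: 2024-07-17 + 48 days = 2024-09-03.
The last day of the review period: 2024-09-03 + 92 days = 2024-12-04.
From Wednesday, 2024-12-04, 8 business days (Dec 5, Dec 6, Dec 9, Dec 10, Dec 11, Dec 12, Dec 13, Dec 16, skipping weekends) brings us to Monday, 2024-12-16, which is the date termination becomes effective.

2024-12-16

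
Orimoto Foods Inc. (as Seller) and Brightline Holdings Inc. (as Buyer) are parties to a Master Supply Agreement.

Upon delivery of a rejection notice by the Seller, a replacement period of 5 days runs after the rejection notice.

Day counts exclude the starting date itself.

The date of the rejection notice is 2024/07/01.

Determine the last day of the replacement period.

2024/07/06

Adding 5 calendar days to 2024/07/01 gives 2024/07/06, which is the last day of the replacement period.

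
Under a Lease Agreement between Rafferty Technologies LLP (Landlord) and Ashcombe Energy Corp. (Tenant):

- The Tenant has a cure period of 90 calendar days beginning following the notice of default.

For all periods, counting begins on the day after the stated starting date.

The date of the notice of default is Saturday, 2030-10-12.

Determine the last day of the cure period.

The last day of the cure period: 90 calendar days after 2030-10-12 is 2031-01-10.

2031-01-10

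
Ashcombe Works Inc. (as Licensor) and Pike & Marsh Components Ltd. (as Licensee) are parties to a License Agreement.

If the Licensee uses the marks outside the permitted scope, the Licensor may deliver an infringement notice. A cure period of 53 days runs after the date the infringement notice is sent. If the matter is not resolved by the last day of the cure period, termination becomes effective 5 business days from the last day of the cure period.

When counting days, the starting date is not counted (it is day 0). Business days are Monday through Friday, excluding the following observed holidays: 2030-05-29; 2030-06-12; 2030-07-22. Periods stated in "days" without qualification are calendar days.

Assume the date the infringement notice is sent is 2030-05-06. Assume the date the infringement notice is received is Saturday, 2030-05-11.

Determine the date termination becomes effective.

The last day of the cure period: 2030-05-06 + 53 days = 2030-06-28.
The date termination becomes effective: counting 5 business days from Friday, 2030-06-28 (Jul 1, Jul 2, Jul 3, Jul 4, Jul 5, skipping weekends) reaches Friday, 2030-07-05.

2030-07-05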